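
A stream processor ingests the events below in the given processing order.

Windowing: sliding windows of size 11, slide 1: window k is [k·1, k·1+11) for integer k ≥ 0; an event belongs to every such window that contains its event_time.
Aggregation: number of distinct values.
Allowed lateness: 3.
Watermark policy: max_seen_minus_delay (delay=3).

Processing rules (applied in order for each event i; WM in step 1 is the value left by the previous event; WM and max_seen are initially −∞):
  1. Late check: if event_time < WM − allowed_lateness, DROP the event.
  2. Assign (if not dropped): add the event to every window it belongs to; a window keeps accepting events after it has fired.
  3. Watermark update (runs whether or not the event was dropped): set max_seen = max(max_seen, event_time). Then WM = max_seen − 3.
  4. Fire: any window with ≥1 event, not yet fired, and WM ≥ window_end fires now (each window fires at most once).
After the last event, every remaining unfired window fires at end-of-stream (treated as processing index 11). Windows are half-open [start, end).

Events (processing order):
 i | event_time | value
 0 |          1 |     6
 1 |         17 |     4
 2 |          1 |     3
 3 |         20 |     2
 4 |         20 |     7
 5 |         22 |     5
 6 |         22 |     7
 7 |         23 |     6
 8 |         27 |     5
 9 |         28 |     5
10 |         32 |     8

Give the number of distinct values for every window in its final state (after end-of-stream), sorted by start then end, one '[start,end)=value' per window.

[0,11)=1 [1,12)=1 [7,18)=1 [8,19)=1 [9,20)=1 [10,21)=3 [11,22)=3 [12,23)=4 [13,24)=5 [14,25)=5 [15,26)=5 [16,27)=5 [17,28)=5 [18,29)=4 [19,30)=4 [20,31)=4 [21,32)=3 [22,33)=4 [23,34)=3 [24,35)=2 [25,36)=2 [26,37)=2 [27,38)=2 [28,39)=2 [29,40)=1 [30,41)=1 [31,42)=1 [32,43)=1

i=0 t=1 v=6: → [1,12),[0,11); WM=-2
i=1 t=17 v=4: → [17,28),[16,27),[15,26),[14,25),[13,24),[12,23),[11,22),[10,21),[9,20),[8,19),[7,18); WM=14; [0,11) fires=1 [1,12) fires=1
i=2 t=1 v=3: DROP (t<14-3); WM=14
i=3 t=20 v=2: → [20,31),[19,30),[18,29),[17,28),[16,27),[15,26),[14,25),[13,24),[12,23),[11,22),[10,21); WM=17
i=4 t=20 v=7: → [20,31),[19,30),[18,29),[17,28),[16,27),[15,26),[14,25),[13,24),[12,23),[11,22),[10,21); WM=17
i=5 t=22 v=5: → [22,33),[21,32),[20,31),[19,30),[18,29),[17,28),[16,27),[15,26),[14,25),[13,24),[12,23); WM=19; [7,18) fires=1 [8,19) fires=1
i=6 t=22 v=7: → [22,33),[21,32),[20,31),[19,30),[18,29),[17,28),[16,27),[15,26),[14,25),[13,24),[12,23); WM=19
i=7 t=23 v=6: → [23,34),[22,33),[21,32),[20,31),[19,30),[18,29),[17,28),[16,27),[15,26),[14,25),[13,24); WM=20; [9,20) fires=1
i=8 t=27 v=5: → [27,38),[26,37),[25,36),[24,35),[23,34),[22,33),[21,32),[20,31),[19,30),[18,29),[17,28); WM=24; [10,21) fires=3 [11,22) fires=3 [12,23) fires=4 [13,24) fires=5
i=9 t=28 v=5: → [28,39),[27,38),[26,37),[25,36),[24,35),[23,34),[22,33),[21,32),[20,31),[19,30),[18,29); WM=25; [14,25) fires=5
i=10 t=32 v=8: → [32,43),[31,42),[30,41),[29,40),[28,39),[27,38),[26,37),[25,36),[24,35),[23,34),[22,33); WM=29; [15,26) fires=5 [16,27) fires=5 [17,28) fires=5 [18,29) fires=4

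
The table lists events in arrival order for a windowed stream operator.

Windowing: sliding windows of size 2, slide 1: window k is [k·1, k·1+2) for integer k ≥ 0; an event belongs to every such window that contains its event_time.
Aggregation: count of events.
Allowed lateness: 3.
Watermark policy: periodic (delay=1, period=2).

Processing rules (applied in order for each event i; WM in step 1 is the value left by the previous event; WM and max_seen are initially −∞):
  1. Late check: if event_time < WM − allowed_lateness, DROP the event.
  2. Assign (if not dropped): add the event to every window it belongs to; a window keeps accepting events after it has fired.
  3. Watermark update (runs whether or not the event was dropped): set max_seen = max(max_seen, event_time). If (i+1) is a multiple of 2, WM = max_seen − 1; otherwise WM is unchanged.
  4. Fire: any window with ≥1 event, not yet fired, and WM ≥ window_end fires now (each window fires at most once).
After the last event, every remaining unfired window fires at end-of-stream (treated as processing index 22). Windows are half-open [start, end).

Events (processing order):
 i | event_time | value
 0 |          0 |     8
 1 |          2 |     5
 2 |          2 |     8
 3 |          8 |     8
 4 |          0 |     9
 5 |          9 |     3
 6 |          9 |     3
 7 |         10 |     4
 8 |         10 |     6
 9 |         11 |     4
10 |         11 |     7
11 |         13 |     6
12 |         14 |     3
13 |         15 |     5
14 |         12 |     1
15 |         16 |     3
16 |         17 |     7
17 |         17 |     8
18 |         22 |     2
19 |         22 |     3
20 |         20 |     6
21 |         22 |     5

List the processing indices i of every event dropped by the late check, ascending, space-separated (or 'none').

4

i=0 t=0 v=8: → [0,2); WM=−∞
i=1 t=2 v=5: → [2,4),[1,3); WM=1
i=2 t=2 v=8: → [2,4),[1,3); WM=1
i=3 t=8 v=8: → [8,10),[7,9); WM=7; [0,2) fires=1 [1,3) fires=2 [2,4) fires=2
i=4 t=0 v=9: DROP (t<7-3); WM=7
i=5 t=9 v=3: → [9,11),[8,10); WM=8
i=6 t=9 v=3: → [9,11),[8,10); WM=8
i=7 t=10 v=4: → [10,12),[9,11); WM=9; [7,9) fires=1
i=8 t=10 v=6: → [10,12),[9,11); WM=9
i=9 t=11 v=4: → [11,13),[10,12); WM=10; [8,10) fires=3
i=10 t=11 v=7: → [11,13),[10,12); WM=10
i=11 t=13 v=6: → [13,15),[12,14); WM=12; [9,11) fires=4 [10,12) fires=4
i=12 t=14 v=3: → [14,16),[13,15); WM=12
i=13 t=15 v=5: → [15,17),[14,16); WM=14; [11,13) fires=2 [12,14) fires=1
i=14 t=12 v=1: → [12,14),[11,13); WM=14
i=15 t=16 v=3: → [16,18),[15,17); WM=15; [13,15) fires=2
i=16 t=17 v=7: → [17,19),[16,18); WM=15
i=17 t=17 v=8: → [17,19),[16,18); WM=16; [14,16) fires=2
i=18 t=22 v=2: → [22,24),[21,23); WM=16
i=19 t=22 v=3: → [22,24),[21,23); WM=21; [15,17) fires=2 [16,18) fires=3 [17,19) fires=2
i=20 t=20 v=6: → [20,22),[19,21); WM=21; [19,21) fires=1
i=21 t=22 v=5: → [22,24),[21,23); WM=21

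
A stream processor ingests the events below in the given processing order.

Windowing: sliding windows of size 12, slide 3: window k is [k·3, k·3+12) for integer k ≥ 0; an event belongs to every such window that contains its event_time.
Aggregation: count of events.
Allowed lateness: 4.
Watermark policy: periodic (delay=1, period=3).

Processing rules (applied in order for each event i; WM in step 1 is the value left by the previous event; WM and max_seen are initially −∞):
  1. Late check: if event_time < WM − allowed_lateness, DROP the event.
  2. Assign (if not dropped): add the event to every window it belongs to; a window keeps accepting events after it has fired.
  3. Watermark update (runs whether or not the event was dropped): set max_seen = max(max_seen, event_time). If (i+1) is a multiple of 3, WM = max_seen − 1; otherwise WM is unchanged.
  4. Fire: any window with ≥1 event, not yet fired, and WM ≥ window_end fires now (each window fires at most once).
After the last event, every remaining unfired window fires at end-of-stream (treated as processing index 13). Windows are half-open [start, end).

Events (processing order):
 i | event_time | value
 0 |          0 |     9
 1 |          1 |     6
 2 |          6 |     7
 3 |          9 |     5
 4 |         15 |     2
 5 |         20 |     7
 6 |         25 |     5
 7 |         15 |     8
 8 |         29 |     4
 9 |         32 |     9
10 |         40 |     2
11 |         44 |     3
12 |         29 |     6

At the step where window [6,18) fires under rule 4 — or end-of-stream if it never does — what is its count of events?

i=0 t=0 v=9: → [0,12); WM=−∞
i=1 t=1 v=6: → [0,12); WM=−∞
i=2 t=6 v=7: → [6,18),[3,15),[0,12); WM=5
i=3 t=9 v=5: → [9,21),[6,18),[3,15),[0,12); WM=5
i=4 t=15 v=2: → [15,27),[12,24),[9,21),[6,18); WM=5
i=5 t=20 v=7: → [18,30),[15,27),[12,24),[9,21); WM=19; [0,12) fires=4 [3,15) fires=2 [6,18) fires=3
i=6 t=25 v=5: → [24,36),[21,33),[18,30),[15,27); WM=19
i=7 t=15 v=8: → [15,27),[12,24),[9,21),[6,18); WM=19
i=8 t=29 v=4: → [27,39),[24,36),[21,33),[18,30); WM=28; [9,21) fires=4 [12,24) fires=3 [15,27) fires=4
i=9 t=32 v=9: → [30,42),[27,39),[24,36),[21,33); WM=28
i=10 t=40 v=2: → [39,51),[36,48),[33,45),[30,42); WM=28
i=11 t=44 v=3: → [42,54),[39,51),[36,48),[33,45); WM=43; [18,30) fires=3 [21,33) fires=3 [24,36) fires=3 [27,39) fires=2 [30,42) fires=2
i=12 t=29 v=6: DROP (t<43-4); WM=43

3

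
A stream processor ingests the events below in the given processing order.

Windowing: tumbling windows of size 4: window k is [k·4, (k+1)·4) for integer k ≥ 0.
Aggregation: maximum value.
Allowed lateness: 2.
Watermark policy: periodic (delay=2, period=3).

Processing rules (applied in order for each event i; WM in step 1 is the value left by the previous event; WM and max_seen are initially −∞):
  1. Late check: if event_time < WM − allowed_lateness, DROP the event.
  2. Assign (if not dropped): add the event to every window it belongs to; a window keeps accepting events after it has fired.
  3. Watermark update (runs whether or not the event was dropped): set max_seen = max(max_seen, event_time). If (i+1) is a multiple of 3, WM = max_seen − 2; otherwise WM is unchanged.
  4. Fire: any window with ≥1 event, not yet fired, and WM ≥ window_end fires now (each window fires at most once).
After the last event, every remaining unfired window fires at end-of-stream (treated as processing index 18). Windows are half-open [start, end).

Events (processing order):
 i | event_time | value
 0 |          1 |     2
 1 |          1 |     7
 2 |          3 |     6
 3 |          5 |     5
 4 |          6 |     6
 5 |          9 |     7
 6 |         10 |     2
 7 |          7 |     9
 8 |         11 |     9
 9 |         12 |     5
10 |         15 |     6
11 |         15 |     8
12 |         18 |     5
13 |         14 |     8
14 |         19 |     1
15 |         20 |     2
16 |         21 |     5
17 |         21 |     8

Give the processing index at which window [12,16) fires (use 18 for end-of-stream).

14

i=0 t=1 v=2: → [0,4); WM=−∞
i=1 t=1 v=7: → [0,4); WM=−∞
i=2 t=3 v=6: → [0,4); WM=1
i=3 t=5 v=5: → [4,8); WM=1
i=4 t=6 v=6: → [4,8); WM=1
i=5 t=9 v=7: → [8,12); WM=7; [0,4) fires=7
i=6 t=10 v=2: → [8,12); WM=7
i=7 t=7 v=9: → [4,8); WM=7
i=8 t=11 v=9: → [8,12); WM=9; [4,8) fires=9
i=9 t=12 v=5: → [12,16); WM=9
i=10 t=15 v=6: → [12,16); WM=9
i=11 t=15 v=8: → [12,16); WM=13; [8,12) fires=9
i=12 t=18 v=5: → [16,20); WM=13
i=13 t=14 v=8: → [12,16); WM=13
i=14 t=19 v=1: → [16,20); WM=17; [12,16) fires=8
i=15 t=20 v=2: → [20,24); WM=17
i=16 t=21 v=5: → [20,24); WM=17
i=17 t=21 v=8: → [20,24); WM=19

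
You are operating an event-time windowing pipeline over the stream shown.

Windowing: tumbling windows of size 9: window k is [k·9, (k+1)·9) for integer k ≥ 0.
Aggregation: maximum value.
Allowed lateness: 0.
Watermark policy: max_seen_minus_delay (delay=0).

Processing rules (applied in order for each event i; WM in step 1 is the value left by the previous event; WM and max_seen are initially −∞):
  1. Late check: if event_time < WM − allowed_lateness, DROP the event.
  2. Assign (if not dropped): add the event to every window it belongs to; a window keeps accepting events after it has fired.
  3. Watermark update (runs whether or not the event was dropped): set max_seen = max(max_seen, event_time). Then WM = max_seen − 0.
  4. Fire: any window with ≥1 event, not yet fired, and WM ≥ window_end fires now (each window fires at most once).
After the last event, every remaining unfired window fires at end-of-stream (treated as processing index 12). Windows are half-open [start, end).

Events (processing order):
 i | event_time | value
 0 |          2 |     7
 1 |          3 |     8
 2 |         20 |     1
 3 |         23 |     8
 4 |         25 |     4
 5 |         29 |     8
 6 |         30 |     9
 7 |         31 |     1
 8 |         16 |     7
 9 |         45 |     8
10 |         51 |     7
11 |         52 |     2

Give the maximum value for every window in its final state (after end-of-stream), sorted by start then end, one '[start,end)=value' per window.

[0,9)=8 [18,27)=8 [27,36)=9 [45,54)=8

i=0 t=2 v=7: → [0,9); WM=2
i=1 t=3 v=8: → [0,9); WM=3
i=2 t=20 v=1: → [18,27); WM=20; [0,9) fires=8
i=3 t=23 v=8: → [18,27); WM=23
i=4 t=25 v=4: → [18,27); WM=25
i=5 t=29 v=8: → [27,36); WM=29; [18,27) fires=8
i=6 t=30 v=9: → [27,36); WM=30
i=7 t=31 v=1: → [27,36); WM=31
i=8 t=16 v=7: DROP (t<31-0); WM=31
i=9 t=45 v=8: → [45,54); WM=45; [27,36) fires=9
i=10 t=51 v=7: → [45,54); WM=51
i=11 t=52 v=2: → [45,54); WM=52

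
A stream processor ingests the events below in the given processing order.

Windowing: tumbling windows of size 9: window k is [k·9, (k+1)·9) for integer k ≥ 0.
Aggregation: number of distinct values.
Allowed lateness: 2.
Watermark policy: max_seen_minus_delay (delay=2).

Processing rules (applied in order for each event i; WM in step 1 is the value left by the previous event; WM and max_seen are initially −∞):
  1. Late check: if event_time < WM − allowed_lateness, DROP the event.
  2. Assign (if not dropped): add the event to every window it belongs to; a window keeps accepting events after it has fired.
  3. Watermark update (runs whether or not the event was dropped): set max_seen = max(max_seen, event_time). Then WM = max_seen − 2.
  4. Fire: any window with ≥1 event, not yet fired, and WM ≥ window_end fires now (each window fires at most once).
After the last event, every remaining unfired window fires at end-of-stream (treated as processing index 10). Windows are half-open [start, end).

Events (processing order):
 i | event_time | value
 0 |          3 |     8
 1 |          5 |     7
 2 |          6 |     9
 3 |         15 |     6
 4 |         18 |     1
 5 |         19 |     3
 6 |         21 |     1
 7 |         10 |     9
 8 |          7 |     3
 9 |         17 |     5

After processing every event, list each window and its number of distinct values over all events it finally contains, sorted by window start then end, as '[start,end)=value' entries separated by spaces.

[0,9)=3 [9,18)=2 [18,27)=2

i=0 t=3 v=8: → [0,9); WM=1
i=1 t=5 v=7: → [0,9); WM=3
i=2 t=6 v=9: → [0,9); WM=4
i=3 t=15 v=6: → [9,18); WM=13; [0,9) fires=3
i=4 t=18 v=1: → [18,27); WM=16
i=5 t=19 v=3: → [18,27); WM=17
i=6 t=21 v=1: → [18,27); WM=19; [9,18) fires=1
i=7 t=10 v=9: DROP (t<19-2); WM=19
i=8 t=7 v=3: DROP (t<19-2); WM=19
i=9 t=17 v=5: → [9,18); WM=19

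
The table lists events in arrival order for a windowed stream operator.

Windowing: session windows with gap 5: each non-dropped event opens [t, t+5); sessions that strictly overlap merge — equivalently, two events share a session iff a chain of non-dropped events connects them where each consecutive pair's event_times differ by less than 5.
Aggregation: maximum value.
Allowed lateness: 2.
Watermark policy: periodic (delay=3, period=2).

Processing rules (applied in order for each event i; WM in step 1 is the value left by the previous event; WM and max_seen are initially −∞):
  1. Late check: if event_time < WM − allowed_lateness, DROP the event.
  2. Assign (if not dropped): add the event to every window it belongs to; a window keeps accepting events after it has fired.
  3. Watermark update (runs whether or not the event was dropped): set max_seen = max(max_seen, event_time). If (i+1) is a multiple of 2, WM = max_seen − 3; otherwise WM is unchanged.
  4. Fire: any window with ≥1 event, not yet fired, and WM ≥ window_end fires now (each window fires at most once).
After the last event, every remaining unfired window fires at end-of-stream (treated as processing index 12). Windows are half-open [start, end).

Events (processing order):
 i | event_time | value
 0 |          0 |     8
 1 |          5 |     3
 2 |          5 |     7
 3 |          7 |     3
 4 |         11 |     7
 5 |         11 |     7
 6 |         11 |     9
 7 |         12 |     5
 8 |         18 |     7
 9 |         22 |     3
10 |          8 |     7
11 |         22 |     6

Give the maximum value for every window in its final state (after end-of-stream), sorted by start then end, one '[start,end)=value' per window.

[0,5)=8 [5,17)=9 [18,27)=7

i=0 t=0 v=8: → [0,5); WM=−∞
i=1 t=5 v=3: → [5,10); WM=2
i=2 t=5 v=7: → [5,10); WM=2
i=3 t=7 v=3: → [5,12); WM=4
i=4 t=11 v=7: → [5,16); WM=4
i=5 t=11 v=7: → [5,16); WM=8
i=6 t=11 v=9: → [5,16); WM=8
i=7 t=12 v=5: → [5,17); WM=9
i=8 t=18 v=7: → [18,23); WM=9
i=9 t=22 v=3: → [18,27); WM=19
i=10 t=8 v=7: DROP (t<19-2); WM=19
i=11 t=22 v=6: → [18,27); WM=19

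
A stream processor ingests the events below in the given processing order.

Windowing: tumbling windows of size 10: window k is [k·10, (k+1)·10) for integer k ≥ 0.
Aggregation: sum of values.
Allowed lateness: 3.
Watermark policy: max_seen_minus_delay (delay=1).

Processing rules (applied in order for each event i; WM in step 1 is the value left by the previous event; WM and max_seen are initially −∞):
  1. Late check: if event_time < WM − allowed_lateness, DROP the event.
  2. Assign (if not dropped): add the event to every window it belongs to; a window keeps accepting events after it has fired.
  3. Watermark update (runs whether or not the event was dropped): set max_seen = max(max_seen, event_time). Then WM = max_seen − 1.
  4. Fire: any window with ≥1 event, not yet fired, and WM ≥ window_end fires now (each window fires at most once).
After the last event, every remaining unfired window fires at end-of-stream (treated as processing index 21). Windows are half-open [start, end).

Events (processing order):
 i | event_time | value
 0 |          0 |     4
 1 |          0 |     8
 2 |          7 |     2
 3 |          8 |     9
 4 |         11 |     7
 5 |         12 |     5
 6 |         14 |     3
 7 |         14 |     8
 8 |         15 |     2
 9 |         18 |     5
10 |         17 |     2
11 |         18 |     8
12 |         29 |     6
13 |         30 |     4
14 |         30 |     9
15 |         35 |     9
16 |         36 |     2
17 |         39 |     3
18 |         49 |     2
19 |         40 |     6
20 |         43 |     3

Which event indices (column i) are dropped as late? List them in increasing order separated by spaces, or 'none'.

i=0 t=0 v=4: → [0,10); WM=-1
i=1 t=0 v=8: → [0,10); WM=-1
i=2 t=7 v=2: → [0,10); WM=6
i=3 t=8 v=9: → [0,10); WM=7
i=4 t=11 v=7: → [10,20); WM=10; [0,10) fires=23
i=5 t=12 v=5: → [10,20); WM=11
i=6 t=14 v=3: → [10,20); WM=13
i=7 t=14 v=8: → [10,20); WM=13
i=8 t=15 v=2: → [10,20); WM=14
i=9 t=18 v=5: → [10,20); WM=17
i=10 t=17 v=2: → [10,20); WM=17
i=11 t=18 v=8: → [10,20); WM=17
i=12 t=29 v=6: → [20,30); WM=28; [10,20) fires=40
i=13 t=30 v=4: → [30,40); WM=29
i=14 t=30 v=9: → [30,40); WM=29
i=15 t=35 v=9: → [30,40); WM=34; [20,30) fires=6
i=16 t=36 v=2: → [30,40); WM=35
i=17 t=39 v=3: → [30,40); WM=38
i=18 t=49 v=2: → [40,50); WM=48; [30,40) fires=27
i=19 t=40 v=6: DROP (t<48-3); WM=48
i=20 t=43 v=3: DROP (t<48-3); WM=48

19 20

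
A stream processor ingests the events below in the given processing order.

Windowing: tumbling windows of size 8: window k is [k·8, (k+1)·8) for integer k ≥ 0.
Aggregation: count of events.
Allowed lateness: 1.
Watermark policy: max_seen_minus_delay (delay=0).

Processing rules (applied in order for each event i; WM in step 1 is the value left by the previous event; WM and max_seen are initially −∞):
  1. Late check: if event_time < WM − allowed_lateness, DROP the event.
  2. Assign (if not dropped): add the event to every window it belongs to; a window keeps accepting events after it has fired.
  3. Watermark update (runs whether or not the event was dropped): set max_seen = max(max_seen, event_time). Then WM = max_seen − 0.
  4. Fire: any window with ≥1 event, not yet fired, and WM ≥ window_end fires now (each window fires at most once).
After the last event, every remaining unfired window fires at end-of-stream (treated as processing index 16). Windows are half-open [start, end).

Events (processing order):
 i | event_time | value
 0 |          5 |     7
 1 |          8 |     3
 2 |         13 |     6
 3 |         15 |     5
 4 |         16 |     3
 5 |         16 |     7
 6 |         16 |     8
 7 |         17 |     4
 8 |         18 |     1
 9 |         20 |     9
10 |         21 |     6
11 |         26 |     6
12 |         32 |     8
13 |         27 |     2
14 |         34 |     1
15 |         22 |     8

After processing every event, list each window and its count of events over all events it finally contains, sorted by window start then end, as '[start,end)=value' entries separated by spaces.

i=0 t=5 v=7: → [0,8); WM=5
i=1 t=8 v=3: → [8,16); WM=8; [0,8) fires=1
i=2 t=13 v=6: → [8,16); WM=13
i=3 t=15 v=5: → [8,16); WM=15
i=4 t=16 v=3: → [16,24); WM=16; [8,16) fires=3
i=5 t=16 v=7: → [16,24); WM=16
i=6 t=16 v=8: → [16,24); WM=16
i=7 t=17 v=4: → [16,24); WM=17
i=8 t=18 v=1: → [16,24); WM=18
i=9 t=20 v=9: → [16,24); WM=20
i=10 t=21 v=6: → [16,24); WM=21
i=11 t=26 v=6: → [24,32); WM=26; [16,24) fires=7
i=12 t=32 v=8: → [32,40); WM=32; [24,32) fires=1
i=13 t=27 v=2: DROP (t<32-1); WM=32
i=14 t=34 v=1: → [32,40); WM=34
i=15 t=22 v=8: DROP (t<34-1); WM=34

[0,8)=1 [8,16)=3 [16,24)=7 [24,32)=1 [32,40)=2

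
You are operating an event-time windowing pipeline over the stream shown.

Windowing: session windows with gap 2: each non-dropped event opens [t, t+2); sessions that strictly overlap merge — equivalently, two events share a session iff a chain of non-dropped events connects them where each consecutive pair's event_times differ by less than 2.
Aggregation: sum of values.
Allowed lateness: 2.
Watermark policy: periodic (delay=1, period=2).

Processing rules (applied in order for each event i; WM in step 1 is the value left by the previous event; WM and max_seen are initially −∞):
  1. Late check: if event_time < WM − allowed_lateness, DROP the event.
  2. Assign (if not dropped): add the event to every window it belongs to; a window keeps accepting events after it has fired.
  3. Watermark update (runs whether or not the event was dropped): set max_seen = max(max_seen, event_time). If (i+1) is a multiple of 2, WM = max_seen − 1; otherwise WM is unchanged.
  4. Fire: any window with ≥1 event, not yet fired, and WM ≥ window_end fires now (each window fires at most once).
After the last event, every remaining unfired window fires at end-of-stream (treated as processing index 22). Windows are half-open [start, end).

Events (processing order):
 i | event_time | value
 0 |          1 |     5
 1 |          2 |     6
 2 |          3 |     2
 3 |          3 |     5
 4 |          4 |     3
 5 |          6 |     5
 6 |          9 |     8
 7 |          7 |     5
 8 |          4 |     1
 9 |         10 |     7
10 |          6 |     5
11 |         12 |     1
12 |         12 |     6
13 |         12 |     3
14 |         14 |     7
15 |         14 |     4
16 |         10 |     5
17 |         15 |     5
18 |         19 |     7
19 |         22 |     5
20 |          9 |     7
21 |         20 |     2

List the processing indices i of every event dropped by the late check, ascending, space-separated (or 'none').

8 10 16 20

i=0 t=1 v=5: → [1,3); WM=−∞
i=1 t=2 v=6: → [1,4); WM=1
i=2 t=3 v=2: → [1,5); WM=1
i=3 t=3 v=5: → [1,5); WM=2
i=4 t=4 v=3: → [1,6); WM=2
i=5 t=6 v=5: → [6,8); WM=5
i=6 t=9 v=8: → [9,11); WM=5
i=7 t=7 v=5: → [6,9); WM=8
i=8 t=4 v=1: DROP (t<8-2); WM=8
i=9 t=10 v=7: → [9,12); WM=9
i=10 t=6 v=5: DROP (t<9-2); WM=9
i=11 t=12 v=1: → [12,14); WM=11
i=12 t=12 v=6: → [12,14); WM=11
i=13 t=12 v=3: → [12,14); WM=11
i=14 t=14 v=7: → [14,16); WM=11
i=15 t=14 v=4: → [14,16); WM=13
i=16 t=10 v=5: DROP (t<13-2); WM=13
i=17 t=15 v=5: → [14,17); WM=14
i=18 t=19 v=7: → [19,21); WM=14
i=19 t=22 v=5: → [22,24); WM=21
i=20 t=9 v=7: DROP (t<21-2); WM=21
i=21 t=20 v=2: → [19,22); WM=21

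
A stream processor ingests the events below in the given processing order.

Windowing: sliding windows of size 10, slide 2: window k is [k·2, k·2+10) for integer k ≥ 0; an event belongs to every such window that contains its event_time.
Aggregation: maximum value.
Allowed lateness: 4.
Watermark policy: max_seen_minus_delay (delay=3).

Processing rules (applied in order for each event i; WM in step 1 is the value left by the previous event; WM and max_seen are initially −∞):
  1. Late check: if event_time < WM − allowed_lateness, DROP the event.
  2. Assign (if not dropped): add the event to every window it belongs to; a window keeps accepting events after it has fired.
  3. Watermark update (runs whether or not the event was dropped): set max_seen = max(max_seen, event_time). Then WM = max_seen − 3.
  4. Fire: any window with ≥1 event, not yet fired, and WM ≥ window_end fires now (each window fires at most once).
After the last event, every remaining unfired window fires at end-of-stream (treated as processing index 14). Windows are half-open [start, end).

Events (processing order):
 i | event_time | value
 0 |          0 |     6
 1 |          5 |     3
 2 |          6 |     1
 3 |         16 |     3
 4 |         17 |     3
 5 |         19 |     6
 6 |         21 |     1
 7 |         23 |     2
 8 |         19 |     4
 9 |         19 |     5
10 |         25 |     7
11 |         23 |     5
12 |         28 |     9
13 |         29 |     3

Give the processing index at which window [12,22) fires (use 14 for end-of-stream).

10

i=0 t=0 v=6: → [0,10); WM=-3
i=1 t=5 v=3: → [4,14),[2,12),[0,10); WM=2
i=2 t=6 v=1: → [6,16),[4,14),[2,12),[0,10); WM=3
i=3 t=16 v=3: → [16,26),[14,24),[12,22),[10,20),[8,18); WM=13; [0,10) fires=6 [2,12) fires=3
i=4 t=17 v=3: → [16,26),[14,24),[12,22),[10,20),[8,18); WM=14; [4,14) fires=3
i=5 t=19 v=6: → [18,28),[16,26),[14,24),[12,22),[10,20); WM=16; [6,16) fires=1
i=6 t=21 v=1: → [20,30),[18,28),[16,26),[14,24),[12,22); WM=18; [8,18) fires=3
i=7 t=23 v=2: → [22,32),[20,30),[18,28),[16,26),[14,24); WM=20; [10,20) fires=6
i=8 t=19 v=4: → [18,28),[16,26),[14,24),[12,22),[10,20); WM=20
i=9 t=19 v=5: → [18,28),[16,26),[14,24),[12,22),[10,20); WM=20
i=10 t=25 v=7: → [24,34),[22,32),[20,30),[18,28),[16,26); WM=22; [12,22) fires=6
i=11 t=23 v=5: → [22,32),[20,30),[18,28),[16,26),[14,24); WM=22
i=12 t=28 v=9: → [28,38),[26,36),[24,34),[22,32),[20,30); WM=25; [14,24) fires=6
i=13 t=29 v=3: → [28,38),[26,36),[24,34),[22,32),[20,30); WM=26; [16,26) fires=7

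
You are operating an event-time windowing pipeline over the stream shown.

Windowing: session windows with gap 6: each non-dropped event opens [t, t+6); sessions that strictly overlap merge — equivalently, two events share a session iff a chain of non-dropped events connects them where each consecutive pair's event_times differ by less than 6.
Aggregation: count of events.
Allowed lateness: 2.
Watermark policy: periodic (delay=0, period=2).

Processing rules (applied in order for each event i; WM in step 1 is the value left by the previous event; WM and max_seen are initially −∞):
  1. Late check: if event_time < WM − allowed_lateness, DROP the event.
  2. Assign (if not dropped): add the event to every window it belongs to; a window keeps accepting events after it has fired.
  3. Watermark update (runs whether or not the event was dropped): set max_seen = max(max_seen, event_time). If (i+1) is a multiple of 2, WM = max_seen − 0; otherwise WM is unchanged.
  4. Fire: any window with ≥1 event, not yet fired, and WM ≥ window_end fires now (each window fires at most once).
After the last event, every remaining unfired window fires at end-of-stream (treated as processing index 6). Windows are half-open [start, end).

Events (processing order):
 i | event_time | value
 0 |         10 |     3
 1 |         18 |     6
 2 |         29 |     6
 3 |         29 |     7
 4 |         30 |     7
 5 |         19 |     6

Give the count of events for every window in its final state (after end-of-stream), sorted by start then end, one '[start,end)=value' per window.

[10,16)=1 [18,24)=1 [29,36)=3

i=0 t=10 v=3: → [10,16); WM=−∞
i=1 t=18 v=6: → [18,24); WM=18
i=2 t=29 v=6: → [29,35); WM=18
i=3 t=29 v=7: → [29,35); WM=29
i=4 t=30 v=7: → [29,36); WM=29
i=5 t=19 v=6: DROP (t<29-2); WM=30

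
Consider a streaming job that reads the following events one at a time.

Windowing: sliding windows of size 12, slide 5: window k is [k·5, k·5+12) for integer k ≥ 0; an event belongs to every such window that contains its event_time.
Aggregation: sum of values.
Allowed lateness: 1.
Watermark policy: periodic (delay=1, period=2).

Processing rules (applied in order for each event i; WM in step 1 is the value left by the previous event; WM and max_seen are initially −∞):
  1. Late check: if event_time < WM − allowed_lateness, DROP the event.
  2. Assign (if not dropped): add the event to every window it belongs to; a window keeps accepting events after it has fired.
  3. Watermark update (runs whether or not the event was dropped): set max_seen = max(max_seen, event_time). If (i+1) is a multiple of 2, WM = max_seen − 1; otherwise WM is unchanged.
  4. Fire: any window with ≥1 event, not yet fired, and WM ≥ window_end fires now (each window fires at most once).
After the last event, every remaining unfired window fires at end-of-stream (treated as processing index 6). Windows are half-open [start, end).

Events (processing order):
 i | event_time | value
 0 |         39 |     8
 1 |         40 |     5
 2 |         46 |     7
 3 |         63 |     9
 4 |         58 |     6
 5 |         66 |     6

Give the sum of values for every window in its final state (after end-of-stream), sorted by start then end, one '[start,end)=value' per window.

[30,42)=13 [35,47)=20 [40,52)=12 [45,57)=7 [55,67)=15 [60,72)=15 [65,77)=6

i=0 t=39 v=8: → [35,47),[30,42); WM=−∞
i=1 t=40 v=5: → [40,52),[35,47),[30,42); WM=39
i=2 t=46 v=7: → [45,57),[40,52),[35,47); WM=39
i=3 t=63 v=9: → [60,72),[55,67); WM=62; [30,42) fires=13 [35,47) fires=20 [40,52) fires=12 [45,57) fires=7
i=4 t=58 v=6: DROP (t<62-1); WM=62
i=5 t=66 v=6: → [65,77),[60,72),[55,67); WM=65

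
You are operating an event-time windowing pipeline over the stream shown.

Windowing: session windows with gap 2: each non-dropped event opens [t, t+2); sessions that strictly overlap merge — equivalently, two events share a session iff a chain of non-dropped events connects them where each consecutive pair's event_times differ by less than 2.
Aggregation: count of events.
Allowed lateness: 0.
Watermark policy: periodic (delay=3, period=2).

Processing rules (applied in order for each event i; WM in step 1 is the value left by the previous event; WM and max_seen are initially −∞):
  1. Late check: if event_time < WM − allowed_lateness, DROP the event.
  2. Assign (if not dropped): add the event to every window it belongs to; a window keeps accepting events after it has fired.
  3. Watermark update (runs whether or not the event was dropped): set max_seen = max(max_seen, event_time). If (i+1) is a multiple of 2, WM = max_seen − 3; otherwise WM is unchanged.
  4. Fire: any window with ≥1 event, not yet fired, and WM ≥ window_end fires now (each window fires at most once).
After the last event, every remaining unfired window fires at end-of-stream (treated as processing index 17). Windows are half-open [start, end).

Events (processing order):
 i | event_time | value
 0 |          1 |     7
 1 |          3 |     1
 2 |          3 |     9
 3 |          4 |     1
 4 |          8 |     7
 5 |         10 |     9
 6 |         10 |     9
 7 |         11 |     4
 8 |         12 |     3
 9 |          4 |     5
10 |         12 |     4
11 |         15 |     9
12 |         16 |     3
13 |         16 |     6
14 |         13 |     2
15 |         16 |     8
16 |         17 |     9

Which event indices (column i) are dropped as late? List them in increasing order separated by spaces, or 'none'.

9

i=0 t=1 v=7: → [1,3); WM=−∞
i=1 t=3 v=1: → [3,5); WM=0
i=2 t=3 v=9: → [3,5); WM=0
i=3 t=4 v=1: → [3,6); WM=1
i=4 t=8 v=7: → [8,10); WM=1
i=5 t=10 v=9: → [10,12); WM=7
i=6 t=10 v=9: → [10,12); WM=7
i=7 t=11 v=4: → [10,13); WM=8
i=8 t=12 v=3: → [10,14); WM=8
i=9 t=4 v=5: DROP (t<8-0); WM=9
i=10 t=12 v=4: → [10,14); WM=9
i=11 t=15 v=9: → [15,17); WM=12
i=12 t=16 v=3: → [15,18); WM=12
i=13 t=16 v=6: → [15,18); WM=13
i=14 t=13 v=2: → [10,15); WM=13
i=15 t=16 v=8: → [15,18); WM=13
i=16 t=17 v=9: → [15,19); WM=13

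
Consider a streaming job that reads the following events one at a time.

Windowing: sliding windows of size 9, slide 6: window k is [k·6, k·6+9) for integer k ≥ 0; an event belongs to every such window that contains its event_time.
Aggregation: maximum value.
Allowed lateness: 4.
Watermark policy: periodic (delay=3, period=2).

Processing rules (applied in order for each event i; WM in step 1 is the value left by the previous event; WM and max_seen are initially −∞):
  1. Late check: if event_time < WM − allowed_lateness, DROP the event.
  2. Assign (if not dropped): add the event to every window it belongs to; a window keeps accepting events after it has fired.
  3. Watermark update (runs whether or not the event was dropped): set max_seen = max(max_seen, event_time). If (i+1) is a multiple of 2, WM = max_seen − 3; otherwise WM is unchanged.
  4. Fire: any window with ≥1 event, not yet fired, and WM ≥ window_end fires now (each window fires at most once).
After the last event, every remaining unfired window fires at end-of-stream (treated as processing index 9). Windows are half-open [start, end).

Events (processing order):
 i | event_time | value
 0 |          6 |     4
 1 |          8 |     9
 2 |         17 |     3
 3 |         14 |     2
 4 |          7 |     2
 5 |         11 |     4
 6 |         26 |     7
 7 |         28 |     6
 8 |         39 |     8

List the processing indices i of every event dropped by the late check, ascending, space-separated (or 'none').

4

i=0 t=6 v=4: → [6,15),[0,9); WM=−∞
i=1 t=8 v=9: → [6,15),[0,9); WM=5
i=2 t=17 v=3: → [12,21); WM=5
i=3 t=14 v=2: → [12,21),[6,15); WM=14; [0,9) fires=9
i=4 t=7 v=2: DROP (t<14-4); WM=14
i=5 t=11 v=4: → [6,15); WM=14
i=6 t=26 v=7: → [24,33),[18,27); WM=14
i=7 t=28 v=6: → [24,33); WM=25; [6,15) fires=9 [12,21) fires=3
i=8 t=39 v=8: → [36,45); WM=25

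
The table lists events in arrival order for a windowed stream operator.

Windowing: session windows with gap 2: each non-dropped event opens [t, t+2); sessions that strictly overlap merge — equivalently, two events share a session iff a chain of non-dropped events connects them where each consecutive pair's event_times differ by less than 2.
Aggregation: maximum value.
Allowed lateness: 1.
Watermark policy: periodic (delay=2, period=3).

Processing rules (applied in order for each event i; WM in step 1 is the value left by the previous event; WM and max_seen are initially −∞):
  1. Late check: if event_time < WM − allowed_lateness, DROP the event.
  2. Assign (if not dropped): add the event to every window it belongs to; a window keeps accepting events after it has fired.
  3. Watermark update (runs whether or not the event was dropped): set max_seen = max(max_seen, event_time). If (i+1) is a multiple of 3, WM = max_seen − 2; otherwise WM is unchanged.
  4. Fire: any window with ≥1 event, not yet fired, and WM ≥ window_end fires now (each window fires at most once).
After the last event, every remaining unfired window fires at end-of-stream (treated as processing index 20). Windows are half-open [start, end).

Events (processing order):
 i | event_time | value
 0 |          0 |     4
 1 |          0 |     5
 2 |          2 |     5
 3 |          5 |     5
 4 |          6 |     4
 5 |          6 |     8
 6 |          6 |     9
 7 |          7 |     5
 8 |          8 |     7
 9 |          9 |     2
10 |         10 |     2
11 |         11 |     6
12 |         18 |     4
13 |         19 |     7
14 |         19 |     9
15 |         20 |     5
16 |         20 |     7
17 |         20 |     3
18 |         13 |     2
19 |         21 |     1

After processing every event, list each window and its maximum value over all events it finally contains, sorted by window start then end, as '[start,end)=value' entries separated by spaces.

i=0 t=0 v=4: → [0,2); WM=−∞
i=1 t=0 v=5: → [0,2); WM=−∞
i=2 t=2 v=5: → [2,4); WM=0
i=3 t=5 v=5: → [5,7); WM=0
i=4 t=6 v=4: → [5,8); WM=0
i=5 t=6 v=8: → [5,8); WM=4
i=6 t=6 v=9: → [5,8); WM=4
i=7 t=7 v=5: → [5,9); WM=4
i=8 t=8 v=7: → [5,10); WM=6
i=9 t=9 v=2: → [5,11); WM=6
i=10 t=10 v=2: → [5,12); WM=6
i=11 t=11 v=6: → [5,13); WM=9
i=12 t=18 v=4: → [18,20); WM=9
i=13 t=19 v=7: → [18,21); WM=9
i=14 t=19 v=9: → [18,21); WM=17
i=15 t=20 v=5: → [18,22); WM=17
i=16 t=20 v=7: → [18,22); WM=17
i=17 t=20 v=3: → [18,22); WM=18
i=18 t=13 v=2: DROP (t<18-1); WM=18
i=19 t=21 v=1: → [18,23); WM=18

[0,2)=5 [2,4)=5 [5,13)=9 [18,23)=9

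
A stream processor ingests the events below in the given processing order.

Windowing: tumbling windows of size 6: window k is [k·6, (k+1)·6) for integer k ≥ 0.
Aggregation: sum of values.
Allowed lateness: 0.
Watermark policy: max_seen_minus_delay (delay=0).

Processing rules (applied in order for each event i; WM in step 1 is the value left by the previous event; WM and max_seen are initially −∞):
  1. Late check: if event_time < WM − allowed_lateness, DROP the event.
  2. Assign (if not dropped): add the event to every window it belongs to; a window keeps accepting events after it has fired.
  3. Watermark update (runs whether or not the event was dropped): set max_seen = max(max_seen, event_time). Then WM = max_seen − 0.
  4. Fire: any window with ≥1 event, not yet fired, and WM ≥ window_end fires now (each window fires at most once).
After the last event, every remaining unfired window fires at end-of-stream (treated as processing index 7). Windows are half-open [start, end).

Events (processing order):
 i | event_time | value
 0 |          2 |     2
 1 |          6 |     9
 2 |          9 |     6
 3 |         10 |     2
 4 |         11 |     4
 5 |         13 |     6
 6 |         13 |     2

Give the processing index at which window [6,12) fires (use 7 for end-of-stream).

5

i=0 t=2 v=2: → [0,6); WM=2
i=1 t=6 v=9: → [6,12); WM=6; [0,6) fires=2
i=2 t=9 v=6: → [6,12); WM=9
i=3 t=10 v=2: → [6,12); WM=10
i=4 t=11 v=4: → [6,12); WM=11
i=5 t=13 v=6: → [12,18); WM=13; [6,12) fires=21
i=6 t=13 v=2: → [12,18); WM=13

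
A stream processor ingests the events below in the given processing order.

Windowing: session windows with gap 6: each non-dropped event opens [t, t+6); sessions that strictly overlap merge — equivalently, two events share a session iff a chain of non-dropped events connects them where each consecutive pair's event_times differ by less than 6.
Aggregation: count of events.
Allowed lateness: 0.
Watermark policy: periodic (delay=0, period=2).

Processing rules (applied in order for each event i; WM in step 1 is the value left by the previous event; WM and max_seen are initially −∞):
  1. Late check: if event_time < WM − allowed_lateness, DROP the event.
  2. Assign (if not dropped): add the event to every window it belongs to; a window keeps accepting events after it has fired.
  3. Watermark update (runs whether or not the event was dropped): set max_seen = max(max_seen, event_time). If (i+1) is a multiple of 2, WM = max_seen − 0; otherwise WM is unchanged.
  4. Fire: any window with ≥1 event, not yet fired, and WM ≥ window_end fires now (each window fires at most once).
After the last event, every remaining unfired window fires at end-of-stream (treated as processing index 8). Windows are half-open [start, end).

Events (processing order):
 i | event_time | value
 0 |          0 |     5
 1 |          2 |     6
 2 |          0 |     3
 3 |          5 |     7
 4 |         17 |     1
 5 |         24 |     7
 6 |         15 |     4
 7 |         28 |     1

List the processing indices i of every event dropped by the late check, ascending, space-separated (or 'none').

2 6

i=0 t=0 v=5: → [0,6); WM=−∞
i=1 t=2 v=6: → [0,8); WM=2
i=2 t=0 v=3: DROP (t<2-0); WM=2
i=3 t=5 v=7: → [0,11); WM=5
i=4 t=17 v=1: → [17,23); WM=5
i=5 t=24 v=7: → [24,30); WM=24
i=6 t=15 v=4: DROP (t<24-0); WM=24
i=7 t=28 v=1: → [24,34); WM=28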